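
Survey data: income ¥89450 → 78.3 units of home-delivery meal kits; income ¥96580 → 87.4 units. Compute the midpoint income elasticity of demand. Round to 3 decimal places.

ΔQ = 87.4 − 78.3 = 9.1; midpoint Q̄ = (78.3 + 87.4)/2 = 82.85.
ΔI = 96580 − 89450 = 7130; midpoint Ī = (89450 + 96580)/2 = 93015.
η = (ΔQ/Q̄) ÷ (ΔI/Ī) = (9.1/82.85) ÷ (7130/93015) = 1.433.

1.433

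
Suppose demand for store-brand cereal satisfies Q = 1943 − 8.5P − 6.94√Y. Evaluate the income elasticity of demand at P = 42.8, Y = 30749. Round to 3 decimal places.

-1.680

At P = 42.8, Y = 30749: Q = 362.244.
Holding P constant, ∂Q/∂Y = -6.94/(2√Y) = -0.0197886.
η_Y = (∂Q/∂Y)·(Y/Q) = -0.0197886 × (30749/362.244) = -1.680.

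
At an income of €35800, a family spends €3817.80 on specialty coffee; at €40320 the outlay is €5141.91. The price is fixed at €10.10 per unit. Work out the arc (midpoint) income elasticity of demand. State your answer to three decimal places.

2.489

With a constant price, Q₁ = 3817.80/10.10 = 378.000 and Q₂ = 5141.91/10.10 = 509.100 (equivalently, work directly with expenditure since P cancels).
Midpoint %ΔQ = (5141.91 − 3817.80)/4479.85 = 0.29557; midpoint %ΔI = (40320 − 35800)/38060 = 0.11876.
η = 0.29557 / 0.11876 = 2.489.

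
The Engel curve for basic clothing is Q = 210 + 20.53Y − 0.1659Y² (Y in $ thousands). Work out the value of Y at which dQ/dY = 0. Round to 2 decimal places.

61.87

dQ/dY = 20.53 − 0.3318Y.
The good is inferior where dQ/dY < 0. Setting dQ/dY = 0 gives Y = 20.53 / 0.3318 = 61.87.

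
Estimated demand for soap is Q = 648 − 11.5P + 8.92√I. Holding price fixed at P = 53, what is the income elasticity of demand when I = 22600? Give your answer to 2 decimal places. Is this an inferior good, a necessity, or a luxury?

At P = 53, I = 22600: Q = 1379.470.
Holding P constant, ∂Q/∂I = 8.92/(2√I) = 0.0296675.
η_I = (∂Q/∂I)·(I/Q) = 0.0296675 × (22600/1379.470) = 0.49.
Since 0 < η < 1, this is a necessity.

0.49 (necessity)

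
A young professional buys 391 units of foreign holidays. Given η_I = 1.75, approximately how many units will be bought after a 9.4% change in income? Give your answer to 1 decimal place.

%ΔQ ≈ η × %ΔI = 1.75 × 9.4% = 16.45%.
New Q ≈ 391 × (1 + 0.1645) = 455.3.

455.3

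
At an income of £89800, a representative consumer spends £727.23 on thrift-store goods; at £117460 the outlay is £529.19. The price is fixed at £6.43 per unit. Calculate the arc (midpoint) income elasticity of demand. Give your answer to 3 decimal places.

With a constant price, Q₁ = 727.23/6.43 = 113.100 and Q₂ = 529.19/6.43 = 82.300 (equivalently, work directly with expenditure since P cancels).
Midpoint %ΔQ = (529.19 − 727.23)/628.21 = -0.31524; midpoint %ΔI = (117460 − 89800)/103630 = 0.26691.
η = -0.31524 / 0.26691 = -1.181.

-1.181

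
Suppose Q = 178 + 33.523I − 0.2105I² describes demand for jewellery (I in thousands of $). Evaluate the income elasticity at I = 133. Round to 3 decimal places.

-3.273

At I = 133: Q = 913.0245.
dQ/dI = 33.523 − 0.421I = -22.47000.
η = (dQ/dI)·(I/Q) = -22.47000 × (133/913.0245) = -3.273.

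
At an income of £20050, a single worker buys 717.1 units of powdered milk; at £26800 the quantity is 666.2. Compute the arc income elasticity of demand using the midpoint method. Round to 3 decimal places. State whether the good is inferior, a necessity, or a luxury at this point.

-0.255 (inferior good)

ΔQ = 666.2 − 717.1 = -50.9; midpoint Q̄ = (717.1 + 666.2)/2 = 691.65.
ΔI = 26800 − 20050 = 6750; midpoint Ī = (20050 + 26800)/2 = 23425.
η = (ΔQ/Q̄) ÷ (ΔI/Ī) = (-50.9/691.65) ÷ (6750/23425) = -0.255.
η < 0 ⇒ inferior good.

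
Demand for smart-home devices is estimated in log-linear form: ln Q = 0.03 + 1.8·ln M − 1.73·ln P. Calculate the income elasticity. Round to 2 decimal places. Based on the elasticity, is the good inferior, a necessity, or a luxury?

1.80 (luxury)

In a log-linear demand, the coefficient on ln M is the income elasticity.
So η = 1.80.
η > 1 ⇒ luxury.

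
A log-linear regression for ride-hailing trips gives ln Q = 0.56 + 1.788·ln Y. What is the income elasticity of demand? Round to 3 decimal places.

1.788

In a log-linear demand, the coefficient on ln Y is the income elasticity.
So η = 1.788.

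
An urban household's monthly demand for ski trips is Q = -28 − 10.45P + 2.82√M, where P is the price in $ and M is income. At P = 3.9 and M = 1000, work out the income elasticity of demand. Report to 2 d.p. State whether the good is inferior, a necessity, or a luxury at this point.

At P = 3.9, M = 1000: Q = 20.421.
Holding P constant, ∂Q/∂M = 2.82/(2√M) = 0.0445881.
η_M = (∂Q/∂M)·(M/Q) = 0.0445881 × (1000/20.421) = 2.18.
Since η > 1, this is a luxury.

2.18 (luxury)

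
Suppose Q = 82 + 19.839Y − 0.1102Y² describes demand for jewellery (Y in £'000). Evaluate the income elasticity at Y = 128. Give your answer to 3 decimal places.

-1.313

At Y = 128: Q = 815.8752.
dQ/dY = 19.839 − 0.2204Y = -8.37220.
η = (dQ/dY)·(Y/Q) = -8.37220 × (128/815.8752) = -1.313.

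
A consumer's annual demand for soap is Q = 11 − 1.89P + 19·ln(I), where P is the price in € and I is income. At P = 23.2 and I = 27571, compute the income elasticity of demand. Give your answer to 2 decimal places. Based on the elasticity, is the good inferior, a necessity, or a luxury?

0.12 (necessity)

At P = 23.2, I = 27571: Q = 161.418.
Holding P constant, ∂Q/∂I = 19/I = 0.00068913.
η_I = (∂Q/∂I)·(I/Q) = 0.00068913 × (27571/161.418) = 0.12.
Since 0 < η < 1, this is a necessity.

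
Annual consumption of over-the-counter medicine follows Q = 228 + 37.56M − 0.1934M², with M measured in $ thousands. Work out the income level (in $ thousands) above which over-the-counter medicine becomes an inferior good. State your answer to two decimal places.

97.10

dQ/dM = 37.56 − 0.3868M.
The good is inferior where dQ/dM < 0. Setting dQ/dM = 0 gives M = 37.56 / 0.3868 = 97.10.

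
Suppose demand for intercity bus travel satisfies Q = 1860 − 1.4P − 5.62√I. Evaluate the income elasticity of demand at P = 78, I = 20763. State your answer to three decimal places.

-0.430

At P = 78, I = 20763: Q = 940.993.
Holding P constant, ∂Q/∂I = -5.62/(2√I) = -0.0195012.
η_I = (∂Q/∂I)·(I/Q) = -0.0195012 × (20763/940.993) = -0.430.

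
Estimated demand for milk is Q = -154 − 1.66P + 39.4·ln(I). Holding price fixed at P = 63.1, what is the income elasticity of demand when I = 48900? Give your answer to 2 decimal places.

0.24

At P = 63.1, I = 48900: Q = 166.677.
Holding P constant, ∂Q/∂I = 39.4/I = 0.000805726.
η_I = (∂Q/∂I)·(I/Q) = 0.000805726 × (48900/166.677) = 0.24.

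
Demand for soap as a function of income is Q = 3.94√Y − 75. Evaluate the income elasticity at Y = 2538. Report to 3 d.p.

0.804

At Y = 2538: Q = 123.492.
dQ/dY = 3.94/(2√Y) = 0.0391039 at this income.
η = (dQ/dY)·(Y/Q) = 0.0391039 × (2538/123.492) = 0.804.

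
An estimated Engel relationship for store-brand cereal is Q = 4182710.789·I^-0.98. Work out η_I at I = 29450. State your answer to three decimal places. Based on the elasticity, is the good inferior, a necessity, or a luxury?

For Q = A·I^β the income elasticity is constant and equal to β.
Here β = -0.98, so η = -0.980.
Since η < 0, the good is an inferior good.

-0.980 (inferior good)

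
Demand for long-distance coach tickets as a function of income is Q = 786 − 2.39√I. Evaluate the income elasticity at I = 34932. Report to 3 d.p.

-0.658

At I = 34932: Q = 339.307.
dQ/dI = -2.39/(2√I) = -0.00639376 at this income.
η = (dQ/dI)·(I/Q) = -0.00639376 × (34932/339.307) = -0.658.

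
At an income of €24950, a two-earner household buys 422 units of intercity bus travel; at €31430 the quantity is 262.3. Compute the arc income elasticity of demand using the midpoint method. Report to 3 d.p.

-2.031

ΔQ = 262.3 − 422 = -159.7; midpoint Q̄ = (422 + 262.3)/2 = 342.15.
ΔI = 31430 − 24950 = 6480; midpoint Ī = (24950 + 31430)/2 = 28190.
η = (ΔQ/Q̄) ÷ (ΔI/Ī) = (-159.7/342.15) ÷ (6480/28190) = -2.031.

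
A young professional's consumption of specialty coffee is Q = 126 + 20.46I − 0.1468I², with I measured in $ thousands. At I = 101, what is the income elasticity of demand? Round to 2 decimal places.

-1.34

At I = 101: Q = 694.9532.
dQ/dI = 20.46 − 0.2936I = -9.19360.
η = (dQ/dI)·(I/Q) = -9.19360 × (101/694.9532) = -1.34.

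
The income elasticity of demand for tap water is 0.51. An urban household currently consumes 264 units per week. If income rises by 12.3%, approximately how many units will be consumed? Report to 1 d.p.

%ΔQ ≈ η × %ΔI = 0.51 × 12.3% = 6.273%.
New Q ≈ 264 × (1 + 0.06273) = 280.6.

280.6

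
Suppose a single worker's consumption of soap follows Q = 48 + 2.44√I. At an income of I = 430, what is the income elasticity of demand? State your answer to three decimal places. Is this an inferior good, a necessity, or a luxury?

0.257 (necessity)

At I = 430: Q = 98.597.
dQ/dI = 2.44/(2√I) = 0.0588336 at this income.
η = (dQ/dI)·(I/Q) = 0.0588336 × (430/98.597) = 0.257.
Since 0 < η < 1, the good is a necessity.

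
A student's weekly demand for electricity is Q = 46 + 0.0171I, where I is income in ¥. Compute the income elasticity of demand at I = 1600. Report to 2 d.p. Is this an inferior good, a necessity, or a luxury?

0.37 (necessity)

At I = 1600: Q = 73.360.
dQ/dI = 0.0171.
η = (dQ/dI)·(I/Q) = 0.0171 × (1600/73.360) = 0.37.
Since 0 < η < 1, the good is a necessity.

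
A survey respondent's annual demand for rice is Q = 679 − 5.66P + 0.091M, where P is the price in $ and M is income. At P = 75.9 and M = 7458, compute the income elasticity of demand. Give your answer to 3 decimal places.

0.731

At P = 75.9, M = 7458: Q = 928.084.
Holding P constant, ∂Q/∂M = 0.091.
η_M = (∂Q/∂M)·(M/Q) = 0.091 × (7458/928.084) = 0.731.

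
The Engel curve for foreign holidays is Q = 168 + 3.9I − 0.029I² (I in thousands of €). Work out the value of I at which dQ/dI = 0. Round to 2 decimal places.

67.24

dQ/dI = 3.9 − 0.058I.
The good is inferior where dQ/dI < 0. Setting dQ/dI = 0 gives I = 3.9 / 0.058 = 67.24.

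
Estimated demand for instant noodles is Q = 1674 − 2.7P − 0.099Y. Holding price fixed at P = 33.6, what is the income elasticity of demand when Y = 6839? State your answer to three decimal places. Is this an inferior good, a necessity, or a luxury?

At P = 33.6, Y = 6839: Q = 906.219.
Holding P constant, ∂Q/∂Y = −0.099.
η_Y = (∂Q/∂Y)·(Y/Q) = -0.099 × (6839/906.219) = -0.747.
Since η < 0, this is an inferior good.

-0.747 (inferior good)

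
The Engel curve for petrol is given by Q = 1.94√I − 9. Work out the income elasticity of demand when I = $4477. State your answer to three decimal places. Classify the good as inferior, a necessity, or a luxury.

At I = 4477: Q = 120.806.
dQ/dI = 1.94/(2√I) = 0.014497 at this income.
η = (dQ/dI)·(I/Q) = 0.014497 × (4477/120.806) = 0.537.
Since 0 < η < 1, the good is a necessity.

0.537 (necessity)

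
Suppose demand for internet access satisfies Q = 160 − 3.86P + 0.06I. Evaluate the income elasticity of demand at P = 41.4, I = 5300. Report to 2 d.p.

1.00

At P = 41.4, I = 5300: Q = 318.196.
Holding P constant, ∂Q/∂I = 0.06.
η_I = (∂Q/∂I)·(I/Q) = 0.06 × (5300/318.196) = 1.00.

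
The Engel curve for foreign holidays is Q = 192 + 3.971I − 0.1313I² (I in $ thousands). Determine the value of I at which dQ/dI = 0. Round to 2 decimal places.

dQ/dI = 3.971 − 0.2626I.
The good is inferior where dQ/dI < 0. Setting dQ/dI = 0 gives I = 3.971 / 0.2626 = 15.12.

15.12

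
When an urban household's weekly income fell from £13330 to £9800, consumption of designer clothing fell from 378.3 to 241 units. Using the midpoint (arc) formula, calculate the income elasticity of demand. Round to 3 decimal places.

1.453

ΔQ = 241 − 378.3 = -137.3; midpoint Q̄ = (378.3 + 241)/2 = 309.65.
ΔI = 9800 − 13330 = -3530; midpoint Ī = (13330 + 9800)/2 = 11565.
η = (ΔQ/Q̄) ÷ (ΔI/Ī) = (-137.3/309.65) ÷ (-3530/11565) = 1.453.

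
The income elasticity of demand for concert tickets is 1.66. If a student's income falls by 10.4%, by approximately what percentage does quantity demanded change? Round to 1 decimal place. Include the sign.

-17.3%

%ΔQ ≈ η × %ΔI = 1.66 × (-10.4%) = -17.3%.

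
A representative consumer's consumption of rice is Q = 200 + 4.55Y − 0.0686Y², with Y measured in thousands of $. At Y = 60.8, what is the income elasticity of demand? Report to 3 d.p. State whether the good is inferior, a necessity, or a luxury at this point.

-1.034 (inferior good)

At Y = 60.8: Q = 223.0505.
dQ/dY = 4.55 − 0.1372Y = -3.79176.
η = (dQ/dY)·(Y/Q) = -3.79176 × (60.8/223.0505) = -1.034.
η < 0 ⇒ inferior good.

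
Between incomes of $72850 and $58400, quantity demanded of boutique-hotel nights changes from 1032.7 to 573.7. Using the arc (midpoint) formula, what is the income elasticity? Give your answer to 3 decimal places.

ΔQ = 573.7 − 1032.7 = -459; midpoint Q̄ = (1032.7 + 573.7)/2 = 803.2.
ΔI = 58400 − 72850 = -14450; midpoint Ī = (72850 + 58400)/2 = 65625.
η = (ΔQ/Q̄) ÷ (ΔI/Ī) = (-459/803.2) ÷ (-14450/65625) = 2.595.

2.595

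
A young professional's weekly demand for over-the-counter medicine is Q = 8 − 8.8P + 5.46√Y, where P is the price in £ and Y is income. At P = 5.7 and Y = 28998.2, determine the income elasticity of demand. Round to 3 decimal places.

At P = 5.7, Y = 28998.2: Q = 887.616.
Holding P constant, ∂Q/∂Y = 5.46/(2√Y) = 0.0160316.
η_Y = (∂Q/∂Y)·(Y/Q) = 0.0160316 × (28998.2/887.616) = 0.524.

0.524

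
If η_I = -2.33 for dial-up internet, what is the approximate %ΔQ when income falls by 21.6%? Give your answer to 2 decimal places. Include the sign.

%ΔQ ≈ η × %ΔI = -2.33 × (-21.6%) = 50.33%.

50.33%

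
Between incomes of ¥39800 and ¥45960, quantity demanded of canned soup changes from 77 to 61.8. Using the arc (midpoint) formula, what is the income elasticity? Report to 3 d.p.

ΔQ = 61.8 − 77 = -15.2; midpoint Q̄ = (77 + 61.8)/2 = 69.4.
ΔI = 45960 − 39800 = 6160; midpoint Ī = (39800 + 45960)/2 = 42880.
η = (ΔQ/Q̄) ÷ (ΔI/Ī) = (-15.2/69.4) ÷ (6160/42880) = -1.525.

-1.525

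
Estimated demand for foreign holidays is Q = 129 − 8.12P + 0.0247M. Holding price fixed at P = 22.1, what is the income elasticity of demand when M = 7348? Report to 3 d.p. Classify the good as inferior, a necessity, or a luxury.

At P = 22.1, M = 7348: Q = 131.044.
Holding P constant, ∂Q/∂M = 0.0247.
η_M = (∂Q/∂M)·(M/Q) = 0.0247 × (7348/131.044) = 1.385.
Since η > 1, this is a luxury.

1.385 (luxury)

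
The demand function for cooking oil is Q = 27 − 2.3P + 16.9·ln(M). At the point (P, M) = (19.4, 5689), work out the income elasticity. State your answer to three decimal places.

At P = 19.4, M = 5689: Q = 128.502.
Holding P constant, ∂Q/∂M = 16.9/M = 0.00297065.
η_M = (∂Q/∂M)·(M/Q) = 0.00297065 × (5689/128.502) = 0.132.

0.132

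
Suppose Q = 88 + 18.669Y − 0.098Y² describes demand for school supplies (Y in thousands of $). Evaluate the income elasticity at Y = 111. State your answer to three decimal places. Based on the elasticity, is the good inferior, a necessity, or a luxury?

At Y = 111: Q = 952.8010.
dQ/dY = 18.669 − 0.196Y = -3.08700.
η = (dQ/dY)·(Y/Q) = -3.08700 × (111/952.8010) = -0.360.
η < 0 ⇒ inferior good.

-0.360 (inferior good)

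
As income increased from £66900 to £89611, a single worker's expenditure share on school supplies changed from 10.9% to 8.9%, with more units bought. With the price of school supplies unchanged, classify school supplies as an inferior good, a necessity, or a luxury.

Quantity rises but the budget share falls as income rises, so 0 < η < 1.

necessity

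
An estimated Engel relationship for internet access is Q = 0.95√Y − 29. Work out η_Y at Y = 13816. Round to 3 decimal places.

At Y = 13816: Q = 82.664.
dQ/dY = 0.95/(2√Y) = 0.00404113 at this income.
η = (dQ/dY)·(Y/Q) = 0.00404113 × (13816/82.664) = 0.675.

0.675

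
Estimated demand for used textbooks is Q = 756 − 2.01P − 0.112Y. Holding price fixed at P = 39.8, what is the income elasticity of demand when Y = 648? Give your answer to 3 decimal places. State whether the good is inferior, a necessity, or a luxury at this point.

At P = 39.8, Y = 648: Q = 603.426.
Holding P constant, ∂Q/∂Y = −0.112.
η_Y = (∂Q/∂Y)·(Y/Q) = -0.112 × (648/603.426) = -0.120.
Since η < 0, this is an inferior good.

-0.120 (inferior good)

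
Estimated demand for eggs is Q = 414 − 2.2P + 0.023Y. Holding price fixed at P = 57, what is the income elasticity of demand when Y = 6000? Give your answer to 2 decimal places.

At P = 57, Y = 6000: Q = 426.600.
Holding P constant, ∂Q/∂Y = 0.023.
η_Y = (∂Q/∂Y)·(Y/Q) = 0.023 × (6000/426.600) = 0.32.

0.32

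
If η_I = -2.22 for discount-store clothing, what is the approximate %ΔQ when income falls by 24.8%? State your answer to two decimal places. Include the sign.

%ΔQ ≈ η × %ΔI = -2.22 × (-24.8%) = 55.06%.

55.06%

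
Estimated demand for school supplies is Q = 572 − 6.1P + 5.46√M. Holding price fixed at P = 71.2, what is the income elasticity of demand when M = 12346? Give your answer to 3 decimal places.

0.408

At P = 71.2, M = 12346: Q = 744.355.
Holding P constant, ∂Q/∂M = 5.46/(2√M) = 0.0245697.
η_M = (∂Q/∂M)·(M/Q) = 0.0245697 × (12346/744.355) = 0.408.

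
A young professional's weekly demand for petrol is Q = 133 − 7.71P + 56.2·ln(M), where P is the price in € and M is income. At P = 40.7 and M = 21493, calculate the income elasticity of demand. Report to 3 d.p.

At P = 40.7, M = 21493: Q = 379.825.
Holding P constant, ∂Q/∂M = 56.2/M = 0.0026148.
η_M = (∂Q/∂M)·(M/Q) = 0.0026148 × (21493/379.825) = 0.148.

0.148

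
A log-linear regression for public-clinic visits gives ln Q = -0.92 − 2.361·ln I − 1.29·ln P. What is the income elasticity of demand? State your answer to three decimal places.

In a log-linear demand, the coefficient on ln I is the income elasticity.
So η = -2.361.

-2.361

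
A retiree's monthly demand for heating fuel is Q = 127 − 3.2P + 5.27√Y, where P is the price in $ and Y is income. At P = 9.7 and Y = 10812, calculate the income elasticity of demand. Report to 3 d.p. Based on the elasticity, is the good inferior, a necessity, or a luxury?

0.425 (necessity)

At P = 9.7, Y = 10812: Q = 643.939.
Holding P constant, ∂Q/∂Y = 5.27/(2√Y) = 0.0253412.
η_Y = (∂Q/∂Y)·(Y/Q) = 0.0253412 × (10812/643.939) = 0.425.
Since 0 < η < 1, this is a necessity.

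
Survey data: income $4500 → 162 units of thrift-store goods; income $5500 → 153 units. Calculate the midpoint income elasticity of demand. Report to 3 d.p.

ΔQ = 153 − 162 = -9; midpoint Q̄ = (162 + 153)/2 = 157.5.
ΔI = 5500 − 4500 = 1000; midpoint Ī = (4500 + 5500)/2 = 5000.
η = (ΔQ/Q̄) ÷ (ΔI/Ī) = (-9/157.5) ÷ (1000/5000) = -0.286.

-0.286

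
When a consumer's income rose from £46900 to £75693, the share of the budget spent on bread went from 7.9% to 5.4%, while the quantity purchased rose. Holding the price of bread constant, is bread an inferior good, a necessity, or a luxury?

Quantity rises but the budget share falls as income rises, so 0 < η < 1.

necessity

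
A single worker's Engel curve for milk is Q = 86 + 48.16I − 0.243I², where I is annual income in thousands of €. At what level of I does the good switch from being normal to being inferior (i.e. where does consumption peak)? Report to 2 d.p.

dQ/dI = 48.16 − 0.486I.
The good is inferior where dQ/dI < 0. Setting dQ/dI = 0 gives I = 48.16 / 0.486 = 99.09.

99.09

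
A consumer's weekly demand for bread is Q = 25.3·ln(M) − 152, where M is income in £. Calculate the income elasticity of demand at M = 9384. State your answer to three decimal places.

0.319

At M = 9384: Q = 79.413.
dQ/dM = 25.3/M = 0.00269608 at this income.
η = (dQ/dM)·(M/Q) = 0.00269608 × (9384/79.413) = 0.319.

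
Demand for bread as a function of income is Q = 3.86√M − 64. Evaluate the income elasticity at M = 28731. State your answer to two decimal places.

0.55

At M = 28731: Q = 590.279.
dQ/dM = 3.86/(2√M) = 0.0113863 at this income.
η = (dQ/dM)·(M/Q) = 0.0113863 × (28731/590.279) = 0.55.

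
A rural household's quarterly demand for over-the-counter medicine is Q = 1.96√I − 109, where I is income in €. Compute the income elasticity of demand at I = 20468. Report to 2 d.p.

At I = 20468: Q = 171.410.
dQ/dI = 1.96/(2√I) = 0.00684997 at this income.
η = (dQ/dI)·(I/Q) = 0.00684997 × (20468/171.410) = 0.82.

0.82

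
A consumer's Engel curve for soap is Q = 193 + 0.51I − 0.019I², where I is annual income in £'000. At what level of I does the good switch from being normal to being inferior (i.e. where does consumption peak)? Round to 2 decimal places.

13.42

dQ/dI = 0.51 − 0.038I.
The good is inferior where dQ/dI < 0. Setting dQ/dI = 0 gives I = 0.51 / 0.038 = 13.42.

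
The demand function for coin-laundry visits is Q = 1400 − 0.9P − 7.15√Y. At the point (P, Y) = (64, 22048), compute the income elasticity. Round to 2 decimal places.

-1.89

At P = 64, Y = 22048: Q = 280.727.
Holding P constant, ∂Q/∂Y = -7.15/(2√Y) = -0.0240764.
η_Y = (∂Q/∂Y)·(Y/Q) = -0.0240764 × (22048/280.727) = -1.89.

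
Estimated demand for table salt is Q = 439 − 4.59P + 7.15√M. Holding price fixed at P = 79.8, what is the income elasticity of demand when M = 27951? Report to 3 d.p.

0.471

At P = 79.8, M = 27951: Q = 1268.095.
Holding P constant, ∂Q/∂M = 7.15/(2√M) = 0.0213834.
η_M = (∂Q/∂M)·(M/Q) = 0.0213834 × (27951/1268.095) = 0.471.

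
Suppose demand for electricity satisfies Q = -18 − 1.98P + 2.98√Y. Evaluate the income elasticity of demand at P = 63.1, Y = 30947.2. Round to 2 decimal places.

0.69

At P = 63.1, Y = 30947.2: Q = 381.298.
Holding P constant, ∂Q/∂Y = 2.98/(2√Y) = 0.00846985.
η_Y = (∂Q/∂Y)·(Y/Q) = 0.00846985 × (30947.2/381.298) = 0.69.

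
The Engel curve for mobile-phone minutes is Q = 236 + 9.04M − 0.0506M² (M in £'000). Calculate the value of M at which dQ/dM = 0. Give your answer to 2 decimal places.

89.33

dQ/dM = 9.04 − 0.1012M.
The good is inferior where dQ/dM < 0. Setting dQ/dM = 0 gives M = 9.04 / 0.1012 = 89.33.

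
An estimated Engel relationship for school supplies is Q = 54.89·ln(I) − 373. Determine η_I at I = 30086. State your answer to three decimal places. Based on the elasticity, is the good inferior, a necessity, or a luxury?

0.284 (necessity)

At I = 30086: Q = 193.016.
dQ/dI = 54.89/I = 0.00182444 at this income.
η = (dQ/dI)·(I/Q) = 0.00182444 × (30086/193.016) = 0.284.
Since 0 < η < 1, the good is a necessity.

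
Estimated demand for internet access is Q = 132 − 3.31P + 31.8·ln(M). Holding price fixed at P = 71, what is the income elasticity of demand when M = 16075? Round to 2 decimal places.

0.16

At P = 71, M = 16075: Q = 204.974.
Holding P constant, ∂Q/∂M = 31.8/M = 0.00197823.
η_M = (∂Q/∂M)·(M/Q) = 0.00197823 × (16075/204.974) = 0.16.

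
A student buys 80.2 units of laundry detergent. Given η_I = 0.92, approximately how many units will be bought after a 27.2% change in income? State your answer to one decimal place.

%ΔQ ≈ η × %ΔI = 0.92 × 27.2% = 25.024%.
New Q ≈ 80.2 × (1 + 0.25024) = 100.3.

100.3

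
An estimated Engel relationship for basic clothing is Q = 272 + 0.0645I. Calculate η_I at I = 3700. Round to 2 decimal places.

At I = 3700: Q = 510.650.
dQ/dI = 0.0645.
η = (dQ/dI)·(I/Q) = 0.0645 × (3700/510.650) = 0.47.

0.47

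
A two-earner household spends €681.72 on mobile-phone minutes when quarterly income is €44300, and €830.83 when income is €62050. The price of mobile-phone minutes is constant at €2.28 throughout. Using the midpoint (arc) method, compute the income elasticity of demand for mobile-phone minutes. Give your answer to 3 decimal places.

0.591

With a constant price, Q₁ = 681.72/2.28 = 299.000 and Q₂ = 830.83/2.28 = 364.399 (equivalently, work directly with expenditure since P cancels).
Midpoint %ΔQ = (830.83 − 681.72)/756.28 = 0.19716; midpoint %ΔI = (62050 − 44300)/53175 = 0.33380.
η = 0.19716 / 0.33380 = 0.591.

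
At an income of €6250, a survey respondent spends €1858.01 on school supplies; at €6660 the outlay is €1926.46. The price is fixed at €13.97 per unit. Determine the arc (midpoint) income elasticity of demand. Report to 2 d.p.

With a constant price, Q₁ = 1858.01/13.97 = 133.000 and Q₂ = 1926.46/13.97 = 137.900 (equivalently, work directly with expenditure since P cancels).
Midpoint %ΔQ = (1926.46 − 1858.01)/1892.24 = 0.03617; midpoint %ΔI = (6660 − 6250)/6455 = 0.06352.
η = 0.03617 / 0.06352 = 0.57.

0.57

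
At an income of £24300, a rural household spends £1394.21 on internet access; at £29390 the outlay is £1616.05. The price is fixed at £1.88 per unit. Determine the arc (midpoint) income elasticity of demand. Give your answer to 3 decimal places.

With a constant price, Q₁ = 1394.21/1.88 = 741.601 and Q₂ = 1616.05/1.88 = 859.601 (equivalently, work directly with expenditure since P cancels).
Midpoint %ΔQ = (1616.05 − 1394.21)/1505.13 = 0.14739; midpoint %ΔI = (29390 − 24300)/26845 = 0.18961.
η = 0.14739 / 0.18961 = 0.777.

0.777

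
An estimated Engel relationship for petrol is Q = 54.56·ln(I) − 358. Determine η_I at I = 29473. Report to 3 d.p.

0.268

At I = 29473: Q = 203.490.
dQ/dI = 54.56/I = 0.00185119 at this income.
η = (dQ/dI)·(I/Q) = 0.00185119 × (29473/203.490) = 0.268.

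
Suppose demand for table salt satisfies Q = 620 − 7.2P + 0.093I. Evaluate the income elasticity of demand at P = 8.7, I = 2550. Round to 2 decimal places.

At P = 8.7, I = 2550: Q = 794.510.
Holding P constant, ∂Q/∂I = 0.093.
η_I = (∂Q/∂I)·(I/Q) = 0.093 × (2550/794.510) = 0.30.

0.30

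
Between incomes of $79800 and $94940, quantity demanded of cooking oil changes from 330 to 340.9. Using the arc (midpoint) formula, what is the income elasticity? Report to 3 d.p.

0.188

ΔQ = 340.9 − 330 = 10.9; midpoint Q̄ = (330 + 340.9)/2 = 335.45.
ΔI = 94940 − 79800 = 15140; midpoint Ī = (79800 + 94940)/2 = 87370.
η = (ΔQ/Q̄) ÷ (ΔI/Ī) = (10.9/335.45) ÷ (15140/87370) = 0.188.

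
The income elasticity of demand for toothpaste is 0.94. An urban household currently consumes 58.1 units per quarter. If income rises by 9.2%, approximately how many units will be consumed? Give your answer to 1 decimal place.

63.1

%ΔQ ≈ η × %ΔI = 0.94 × 9.2% = 8.648%.
New Q ≈ 58.1 × (1 + 0.08648) = 63.1.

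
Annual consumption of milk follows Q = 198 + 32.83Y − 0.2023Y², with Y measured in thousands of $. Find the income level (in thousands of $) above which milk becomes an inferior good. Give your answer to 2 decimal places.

81.14

dQ/dY = 32.83 − 0.4046Y.
The good is inferior where dQ/dY < 0. Setting dQ/dY = 0 gives Y = 32.83 / 0.4046 = 81.14.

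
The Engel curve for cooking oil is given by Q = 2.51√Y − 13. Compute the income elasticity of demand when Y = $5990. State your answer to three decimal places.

0.536

At Y = 5990: Q = 181.262.
dQ/dY = 2.51/(2√Y) = 0.0162155 at this income.
η = (dQ/dY)·(Y/Q) = 0.0162155 × (5990/181.262) = 0.536.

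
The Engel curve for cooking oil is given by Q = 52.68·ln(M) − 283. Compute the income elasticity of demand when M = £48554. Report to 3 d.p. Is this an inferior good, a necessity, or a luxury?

At M = 48554: Q = 285.440.
dQ/dM = 52.68/M = 0.00108498 at this income.
η = (dQ/dM)·(M/Q) = 0.00108498 × (48554/285.440) = 0.185.
Since 0 < η < 1, the good is a necessity.

0.185 (necessity)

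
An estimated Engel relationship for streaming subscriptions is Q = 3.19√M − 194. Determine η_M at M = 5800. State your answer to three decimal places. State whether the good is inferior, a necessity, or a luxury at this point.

2.482 (luxury)

At M = 5800: Q = 48.943.
dQ/dM = 3.19/(2√M) = 0.0209434 at this income.
η = (dQ/dM)·(M/Q) = 0.0209434 × (5800/48.943) = 2.482.
Since η > 1, the good is a luxury.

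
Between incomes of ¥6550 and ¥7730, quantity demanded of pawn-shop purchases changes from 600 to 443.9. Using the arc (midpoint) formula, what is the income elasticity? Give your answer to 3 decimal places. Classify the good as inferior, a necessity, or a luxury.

-1.810 (inferior good)

ΔQ = 443.9 − 600 = -156.1; midpoint Q̄ = (600 + 443.9)/2 = 521.95.
ΔI = 7730 − 6550 = 1180; midpoint Ī = (6550 + 7730)/2 = 7140.
η = (ΔQ/Q̄) ÷ (ΔI/Ī) = (-156.1/521.95) ÷ (1180/7140) = -1.810.
η < 0 ⇒ inferior good.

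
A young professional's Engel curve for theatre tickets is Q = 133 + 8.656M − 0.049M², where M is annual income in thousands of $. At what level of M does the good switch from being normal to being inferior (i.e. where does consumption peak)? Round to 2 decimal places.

dQ/dM = 8.656 − 0.098M.
The good is inferior where dQ/dM < 0. Setting dQ/dM = 0 gives M = 8.656 / 0.098 = 88.33.

88.33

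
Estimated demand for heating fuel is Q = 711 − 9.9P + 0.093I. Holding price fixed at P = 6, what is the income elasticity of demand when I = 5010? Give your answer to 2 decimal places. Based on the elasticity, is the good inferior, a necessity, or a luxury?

0.42 (necessity)

At P = 6, I = 5010: Q = 1117.530.
Holding P constant, ∂Q/∂I = 0.093.
η_I = (∂Q/∂I)·(I/Q) = 0.093 × (5010/1117.530) = 0.42.
Since 0 < η < 1, this is a necessity.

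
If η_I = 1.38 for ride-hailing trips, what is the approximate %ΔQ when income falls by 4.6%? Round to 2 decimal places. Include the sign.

%ΔQ ≈ η × %ΔI = 1.38 × (-4.6%) = -6.35%.

-6.35%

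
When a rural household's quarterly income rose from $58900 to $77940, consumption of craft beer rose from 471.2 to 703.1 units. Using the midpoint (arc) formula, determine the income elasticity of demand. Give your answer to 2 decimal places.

ΔQ = 703.1 − 471.2 = 231.9; midpoint Q̄ = (471.2 + 703.1)/2 = 587.15.
ΔI = 77940 − 58900 = 19040; midpoint Ī = (58900 + 77940)/2 = 68420.
η = (ΔQ/Q̄) ÷ (ΔI/Ī) = (231.9/587.15) ÷ (19040/68420) = 1.42.

1.42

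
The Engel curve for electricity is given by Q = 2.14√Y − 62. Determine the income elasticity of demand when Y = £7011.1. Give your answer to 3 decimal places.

At Y = 7011.1: Q = 117.187.
dQ/dY = 2.14/(2√Y) = 0.0127788 at this income.
η = (dQ/dY)·(Y/Q) = 0.0127788 × (7011.1/117.187) = 0.765.

0.765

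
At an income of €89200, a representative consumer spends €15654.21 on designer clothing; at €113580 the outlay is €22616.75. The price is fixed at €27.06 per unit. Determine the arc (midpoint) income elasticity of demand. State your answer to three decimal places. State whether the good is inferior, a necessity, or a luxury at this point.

1.513 (luxury)

With a constant price, Q₁ = 15654.21/27.06 = 578.500 and Q₂ = 22616.75/27.06 = 835.800 (equivalently, work directly with expenditure since P cancels).
Midpoint %ΔQ = (22616.75 − 15654.21)/19135.48 = 0.36385; midpoint %ΔI = (113580 − 89200)/101390 = 0.24046.
η = 0.36385 / 0.24046 = 1.513.
η > 1 ⇒ luxury.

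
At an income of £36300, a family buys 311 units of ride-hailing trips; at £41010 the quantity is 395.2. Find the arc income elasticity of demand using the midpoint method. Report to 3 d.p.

1.957

ΔQ = 395.2 − 311 = 84.2; midpoint Q̄ = (311 + 395.2)/2 = 353.1.
ΔI = 41010 − 36300 = 4710; midpoint Ī = (36300 + 41010)/2 = 38655.
η = (ΔQ/Q̄) ÷ (ΔI/Ī) = (84.2/353.1) ÷ (4710/38655) = 1.957.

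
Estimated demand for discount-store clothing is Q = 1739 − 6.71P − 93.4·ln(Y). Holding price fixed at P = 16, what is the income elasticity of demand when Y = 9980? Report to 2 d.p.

At P = 16, Y = 9980: Q = 771.581.
Holding P constant, ∂Q/∂Y = -93.4/Y = -0.00935872.
η_Y = (∂Q/∂Y)·(Y/Q) = -0.00935872 × (9980/771.581) = -0.12.

-0.12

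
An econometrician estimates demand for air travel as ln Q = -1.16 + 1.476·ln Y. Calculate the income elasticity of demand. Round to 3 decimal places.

In a log-linear demand, the coefficient on ln Y is the income elasticity.
So η = 1.476.

1.476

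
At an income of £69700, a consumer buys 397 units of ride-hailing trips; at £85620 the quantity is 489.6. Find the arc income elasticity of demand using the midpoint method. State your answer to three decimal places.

ΔQ = 489.6 − 397 = 92.6; midpoint Q̄ = (397 + 489.6)/2 = 443.3.
ΔI = 85620 − 69700 = 15920; midpoint Ī = (69700 + 85620)/2 = 77660.
η = (ΔQ/Q̄) ÷ (ΔI/Ī) = (92.6/443.3) ÷ (15920/77660) = 1.019.

1.019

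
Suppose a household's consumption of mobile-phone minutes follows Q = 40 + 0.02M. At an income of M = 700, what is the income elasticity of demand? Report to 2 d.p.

At M = 700: Q = 54.000.
dQ/dM = 0.02.
η = (dQ/dM)·(M/Q) = 0.02 × (700/54.000) = 0.26.

0.26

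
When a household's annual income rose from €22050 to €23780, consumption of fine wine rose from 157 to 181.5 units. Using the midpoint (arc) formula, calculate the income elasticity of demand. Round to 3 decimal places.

ΔQ = 181.5 − 157 = 24.5; midpoint Q̄ = (157 + 181.5)/2 = 169.25.
ΔI = 23780 − 22050 = 1730; midpoint Ī = (22050 + 23780)/2 = 22915.
η = (ΔQ/Q̄) ÷ (ΔI/Ī) = (24.5/169.25) ÷ (1730/22915) = 1.917.

1.917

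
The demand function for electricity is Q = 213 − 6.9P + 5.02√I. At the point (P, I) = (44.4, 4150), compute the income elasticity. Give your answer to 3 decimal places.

At P = 44.4, I = 4150: Q = 230.031.
Holding P constant, ∂Q/∂I = 5.02/(2√I) = 0.0389628.
η_I = (∂Q/∂I)·(I/Q) = 0.0389628 × (4150/230.031) = 0.703.

0.703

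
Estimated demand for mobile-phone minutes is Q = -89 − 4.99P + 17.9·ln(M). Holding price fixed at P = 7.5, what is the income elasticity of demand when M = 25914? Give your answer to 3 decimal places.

0.323

At P = 7.5, M = 25914: Q = 55.484.
Holding P constant, ∂Q/∂M = 17.9/M = 0.000690746.
η_M = (∂Q/∂M)·(M/Q) = 0.000690746 × (25914/55.484) = 0.323.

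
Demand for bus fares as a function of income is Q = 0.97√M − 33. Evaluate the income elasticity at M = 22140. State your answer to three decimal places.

0.648

At M = 22140: Q = 111.331.
dQ/dM = 0.97/(2√M) = 0.00325951 at this income.
η = (dQ/dM)·(M/Q) = 0.00325951 × (22140/111.331) = 0.648.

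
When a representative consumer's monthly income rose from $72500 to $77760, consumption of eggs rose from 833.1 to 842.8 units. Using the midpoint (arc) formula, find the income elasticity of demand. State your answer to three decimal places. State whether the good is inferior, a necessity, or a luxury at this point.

0.165 (necessity)

ΔQ = 842.8 − 833.1 = 9.7; midpoint Q̄ = (833.1 + 842.8)/2 = 837.95.
ΔI = 77760 − 72500 = 5260; midpoint Ī = (72500 + 77760)/2 = 75130.
η = (ΔQ/Q̄) ÷ (ΔI/Ī) = (9.7/837.95) ÷ (5260/75130) = 0.165.
0 < η < 1 ⇒ necessity.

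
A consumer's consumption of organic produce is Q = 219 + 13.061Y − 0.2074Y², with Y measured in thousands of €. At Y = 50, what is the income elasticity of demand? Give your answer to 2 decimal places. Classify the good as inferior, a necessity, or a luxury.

-1.09 (inferior good)

At Y = 50: Q = 353.5500.
dQ/dY = 13.061 − 0.4148Y = -7.67900.
η = (dQ/dY)·(Y/Q) = -7.67900 × (50/353.5500) = -1.09.
η < 0 ⇒ inferior good.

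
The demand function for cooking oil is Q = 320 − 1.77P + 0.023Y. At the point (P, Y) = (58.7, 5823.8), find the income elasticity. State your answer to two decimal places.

0.38

At P = 58.7, Y = 5823.8: Q = 350.048.
Holding P constant, ∂Q/∂Y = 0.023.
η_Y = (∂Q/∂Y)·(Y/Q) = 0.023 × (5823.8/350.048) = 0.38.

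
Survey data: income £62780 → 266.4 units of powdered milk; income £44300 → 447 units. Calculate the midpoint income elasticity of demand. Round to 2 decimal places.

-1.47

ΔQ = 447 − 266.4 = 180.6; midpoint Q̄ = (266.4 + 447)/2 = 356.7.
ΔI = 44300 − 62780 = -18480; midpoint Ī = (62780 + 44300)/2 = 53540.
η = (ΔQ/Q̄) ÷ (ΔI/Ī) = (180.6/356.7) ÷ (-18480/53540) = -1.47.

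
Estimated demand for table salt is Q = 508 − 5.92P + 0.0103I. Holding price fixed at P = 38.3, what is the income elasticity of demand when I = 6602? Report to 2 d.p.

At P = 38.3, I = 6602: Q = 349.265.
Holding P constant, ∂Q/∂I = 0.0103.
η_I = (∂Q/∂I)·(I/Q) = 0.0103 × (6602/349.265) = 0.19.

0.19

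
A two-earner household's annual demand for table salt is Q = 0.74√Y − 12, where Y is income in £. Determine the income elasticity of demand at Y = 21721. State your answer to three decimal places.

0.562

At Y = 21721: Q = 97.062.
dQ/dY = 0.74/(2√Y) = 0.00251051 at this income.
η = (dQ/dY)·(Y/Q) = 0.00251051 × (21721/97.062) = 0.562.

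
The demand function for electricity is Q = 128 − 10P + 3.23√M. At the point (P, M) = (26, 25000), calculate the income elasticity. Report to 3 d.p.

0.674

At P = 26, M = 25000: Q = 378.708.
Holding P constant, ∂Q/∂M = 3.23/(2√M) = 0.0102142.
η_M = (∂Q/∂M)·(M/Q) = 0.0102142 × (25000/378.708) = 0.674.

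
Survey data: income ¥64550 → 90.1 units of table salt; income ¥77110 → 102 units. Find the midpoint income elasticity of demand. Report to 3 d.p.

0.699

ΔQ = 102 − 90.1 = 11.9; midpoint Q̄ = (90.1 + 102)/2 = 96.05.
ΔI = 77110 − 64550 = 12560; midpoint Ī = (64550 + 77110)/2 = 70830.
η = (ΔQ/Q̄) ÷ (ΔI/Ī) = (11.9/96.05) ÷ (12560/70830) = 0.699.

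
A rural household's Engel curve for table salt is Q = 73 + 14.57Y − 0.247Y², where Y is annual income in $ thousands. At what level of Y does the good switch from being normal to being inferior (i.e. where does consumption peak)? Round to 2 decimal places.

dQ/dY = 14.57 − 0.494Y.
The good is inferior where dQ/dY < 0. Setting dQ/dY = 0 gives Y = 14.57 / 0.494 = 29.49.

29.49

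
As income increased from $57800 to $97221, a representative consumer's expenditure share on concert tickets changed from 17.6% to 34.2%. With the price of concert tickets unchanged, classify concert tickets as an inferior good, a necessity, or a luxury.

luxury

The budget share rises as income rises, so η > 1.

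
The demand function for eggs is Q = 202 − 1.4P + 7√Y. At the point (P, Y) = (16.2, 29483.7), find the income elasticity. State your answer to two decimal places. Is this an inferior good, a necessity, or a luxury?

At P = 16.2, Y = 29483.7: Q = 1381.277.
Holding P constant, ∂Q/∂Y = 7/(2√Y) = 0.0203834.
η_Y = (∂Q/∂Y)·(Y/Q) = 0.0203834 × (29483.7/1381.277) = 0.44.
Since 0 < η < 1, this is a necessity.

0.44 (necessity)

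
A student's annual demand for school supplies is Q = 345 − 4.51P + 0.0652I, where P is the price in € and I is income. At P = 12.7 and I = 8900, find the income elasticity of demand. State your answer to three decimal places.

0.669

At P = 12.7, I = 8900: Q = 868.003.
Holding P constant, ∂Q/∂I = 0.0652.
η_I = (∂Q/∂I)·(I/Q) = 0.0652 × (8900/868.003) = 0.669.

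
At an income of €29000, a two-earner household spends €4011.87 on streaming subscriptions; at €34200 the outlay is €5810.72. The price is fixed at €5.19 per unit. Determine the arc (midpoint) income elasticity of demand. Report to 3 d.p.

With a constant price, Q₁ = 4011.87/5.19 = 773.000 and Q₂ = 5810.72/5.19 = 1119.599 (equivalently, work directly with expenditure since P cancels).
Midpoint %ΔQ = (5810.72 − 4011.87)/4911.30 = 0.36627; midpoint %ΔI = (34200 − 29000)/31600 = 0.16456.
η = 0.36627 / 0.16456 = 2.226.

2.226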